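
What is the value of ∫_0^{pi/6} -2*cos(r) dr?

-1

An antiderivative is F(r) = -2*sin(r).
Then F(pi/6) - F(0) = (-1) - (0) = -1.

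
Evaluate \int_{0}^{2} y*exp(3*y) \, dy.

Integrate by parts once (u = y, dv = exp(3*y) dy).
An antiderivative is F(y) = (3*y - 1)*exp(3*y)/9.
Then F(2) - F(0) = (5*exp(6)/9) - (-1/9) = 1/9 + 5*exp(6)/9.

1/9 + 5*exp(6)/9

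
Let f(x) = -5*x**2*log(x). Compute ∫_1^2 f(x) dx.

Integrate by parts once (u = ln x, dv = -5*x**2 dx).
An antiderivative is F(x) = -5*x**3*(3*log(x) - 1)/9.
Then F(2) - F(1) = (40/9 - 40*log(2)/3) - (5/9) = 35/9 - 40*log(2)/3.

35/9 - 40*log(2)/3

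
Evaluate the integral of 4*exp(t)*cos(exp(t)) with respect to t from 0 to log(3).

Let u = exp(t), so du = exp(t) dt. When t = 0, u = 1; when t = log(3), u = 3.
The integral becomes 4·∫ cos(u) du from 1 to 3, with antiderivative 4*sin(u).
Back in t: F(t) = 4*sin(exp(t)).
Then F(log(3)) - F(0) = (4*sin(3)) - (4*sin(1)) = -4*sin(1) + 4*sin(3).

-4*sin(1) + 4*sin(3)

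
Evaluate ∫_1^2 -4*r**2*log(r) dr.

28/9 - 32*log(2)/3

Integrate by parts once (u = ln r, dv = -4*r**2 dr).
An antiderivative is F(r) = -4*r**3*(3*log(r) - 1)/9.
Then F(2) - F(1) = (32/9 - 32*log(2)/3) - (4/9) = 28/9 - 32*log(2)/3.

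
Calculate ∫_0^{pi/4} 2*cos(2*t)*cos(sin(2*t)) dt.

Let u = sin(2*t), so du = 2*cos(2*t) dt. When t = 0, u = 0; when t = pi/4, u = 1.
The integral becomes ∫ cos(u) du from 0 to 1, with antiderivative sin(u).
Back in t: F(t) = sin(sin(2*t)).
Then F(pi/4) - F(0) = (sin(1)) - (0) = sin(1).

sin(1)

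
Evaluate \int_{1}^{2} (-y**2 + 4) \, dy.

By the power rule, an antiderivative is F(y) = -y**3/3 + 4*y.
Then F(2) - F(1) = (16/3) - (11/3) = 5/3.

5/3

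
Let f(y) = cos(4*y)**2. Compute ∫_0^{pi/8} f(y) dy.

Use the identity cos^2(4*y) = (1 + cos(8*y))/2.
An antiderivative is F(y) = y/2 + sin(8*y)/16.
Then F(pi/8) - F(0) = (pi/16) - (0) = pi/16.

pi/16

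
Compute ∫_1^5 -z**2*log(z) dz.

Integrate by parts once (u = ln z, dv = -z**2 dz).
An antiderivative is F(z) = -z**3*(3*log(z) - 1)/9.
Then F(5) - F(1) = (125/9 - 125*log(5)/3) - (1/9) = 124/9 - 125*log(5)/3.

124/9 - 125*log(5)/3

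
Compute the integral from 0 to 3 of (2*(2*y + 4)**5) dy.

165984

Let u = 2*y + 4, so du = 2 dy. When y = 0, u = 4; when y = 3, u = 10.
The integral becomes ∫ u**5 du from 4 to 10, with antiderivative u**6/6.
Back in y: F(y) = (2*y + 4)**6/6.
Then F(3) - F(0) = (500000/3) - (2048/3) = 165984.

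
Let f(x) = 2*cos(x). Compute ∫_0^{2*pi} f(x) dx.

0

An antiderivative is F(x) = 2*sin(x).
Then F(2*pi) - F(0) = (0) - (0) = 0.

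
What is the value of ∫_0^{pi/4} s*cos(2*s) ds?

Integrate by parts once (u = s, dv = cos(2*s) ds).
An antiderivative is F(s) = s*sin(2*s)/2 + cos(2*s)/4.
Then F(pi/4) - F(0) = (pi/8) - (1/4) = -1/4 + pi/8.

-1/4 + pi/8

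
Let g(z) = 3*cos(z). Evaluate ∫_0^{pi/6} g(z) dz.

3/2

An antiderivative is F(z) = 3*sin(z).
Then F(pi/6) - F(0) = (3/2) - (0) = 3/2.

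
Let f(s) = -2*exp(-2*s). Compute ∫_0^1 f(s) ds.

An antiderivative is F(s) = exp(-2*s).
Then F(1) - F(0) = (exp(-2)) - (1) = -1 + exp(-2).

-1 + exp(-2)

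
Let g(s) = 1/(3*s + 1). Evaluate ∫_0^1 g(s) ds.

2*log(2)/3

An antiderivative is F(s) = log(3*s + 1)/3.
Then F(1) - F(0) = (2*log(2)/3) - (0) = 2*log(2)/3.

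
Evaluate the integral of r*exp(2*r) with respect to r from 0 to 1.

1/4 + exp(2)/4

Integrate by parts once (u = r, dv = exp(2*r) dr).
An antiderivative is F(r) = (2*r - 1)*exp(2*r)/4.
Then F(1) - F(0) = (exp(2)/4) - (-1/4) = 1/4 + exp(2)/4.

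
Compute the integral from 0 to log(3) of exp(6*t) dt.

Let u = exp(t), so du = exp(t) dt. When t = 0, u = 1; when t = log(3), u = 3.
The integral becomes ∫ u**5 du from 1 to 3, with antiderivative u**6/6.
Back in t: F(t) = exp(6*t)/6.
Then F(log(3)) - F(0) = (243/2) - (1/6) = 364/3.

364/3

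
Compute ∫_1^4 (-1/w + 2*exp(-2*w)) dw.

An antiderivative is F(w) = -log(w) - exp(-2*w).
Then F(4) - F(1) = ((-log(4**exp(8)) - 1)*exp(-8)) - (-exp(-2)) = (-log(4**exp(8)) - 1 + exp(6))*exp(-8).

(-log(4**exp(8)) - 1 + exp(6))*exp(-8)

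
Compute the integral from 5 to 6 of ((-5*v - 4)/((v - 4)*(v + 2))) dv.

Factor the denominator: v**2 - 2*v - 8 = (v + 2)(v - 4).
Partial fractions: (-5*v - 4)/((v - 4)*(v + 2)) = -1/(v + 2) - 4/(v - 4).
An antiderivative is F(v) = -4*log(v - 4) - log(v + 2).
Then F(6) - F(5) = (-7*log(2)) - (-log(7)) = -7*log(2) + log(7).

-7*log(2) + log(7)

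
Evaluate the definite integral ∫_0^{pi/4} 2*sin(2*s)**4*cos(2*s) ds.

Let u = sin(2*s), so du = 2*cos(2*s) ds. When s = 0, u = 0; when s = pi/4, u = 1.
The integral becomes ∫ u**4 du from 0 to 1, with antiderivative u**5/5.
Back in s: F(s) = sin(2*s)**5/5.
Then F(pi/4) - F(0) = (1/5) - (0) = 1/5.

1/5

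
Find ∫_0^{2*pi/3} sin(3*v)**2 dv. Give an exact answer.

Use the identity sin^2(3*v) = (1 - cos(6*v))/2.
An antiderivative is F(v) = v/2 - sin(6*v)/12.
Then F(2*pi/3) - F(0) = (pi/3) - (0) = pi/3.

pi/3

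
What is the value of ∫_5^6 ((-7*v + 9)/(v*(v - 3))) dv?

-7*log(3) + log(2) + 3*log(5)

Factor the denominator: v**2 - 3*v = v(v - 3).
Partial fractions: (-7*v + 9)/(v*(v - 3)) = -3/v - 4/(v - 3).
An antiderivative is F(v) = -3*log(v) - 4*log(v - 3).
Then F(6) - F(5) = (-7*log(3) - 3*log(2)) - (-3*log(5) - 4*log(2)) = -7*log(3) + log(2) + 3*log(5).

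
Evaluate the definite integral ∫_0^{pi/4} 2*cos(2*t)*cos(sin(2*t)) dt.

sin(1)

Let u = sin(2*t), so du = 2*cos(2*t) dt. When t = 0, u = 0; when t = pi/4, u = 1.
The integral becomes ∫ cos(u) du from 0 to 1, with antiderivative sin(u).
Back in t: F(t) = sin(sin(2*t)).
Then F(pi/4) - F(0) = (sin(1)) - (0) = sin(1).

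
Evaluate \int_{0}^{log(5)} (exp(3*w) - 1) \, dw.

124/3 - log(5)

An antiderivative is F(w) = exp(3*w)/3 - w.
Then F(log(5)) - F(0) = (125/3 - log(5)) - (1/3) = 124/3 - log(5).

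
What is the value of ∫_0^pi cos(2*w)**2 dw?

Use the identity cos^2(2*w) = (1 + cos(4*w))/2.
An antiderivative is F(w) = w/2 + sin(4*w)/8.
Then F(pi) - F(0) = (pi/2) - (0) = pi/2.

pi/2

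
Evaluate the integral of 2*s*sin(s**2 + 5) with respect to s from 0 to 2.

cos(5) - cos(9)

Let u = s**2 + 5, so du = 2*s ds. When s = 0, u = 5; when s = 2, u = 9.
The integral becomes ∫ sin(u) du from 5 to 9, with antiderivative -cos(u).
Back in s: F(s) = -cos(s**2 + 5).
Then F(2) - F(0) = (-cos(9)) - (-cos(5)) = cos(5) - cos(9).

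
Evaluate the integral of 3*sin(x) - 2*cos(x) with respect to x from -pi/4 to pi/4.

-2*sqrt(2)

An antiderivative is F(x) = -2*sin(x) - 3*cos(x).
Then F(pi/4) - F(-pi/4) = (-5*sqrt(2)/2) - (-sqrt(2)/2) = -2*sqrt(2).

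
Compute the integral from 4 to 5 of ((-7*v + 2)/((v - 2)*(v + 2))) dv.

-4*log(7) + log(3) + 7*log(2)

Factor the denominator: v**2 - 4 = (v + 2)(v - 2).
Partial fractions: (-7*v + 2)/((v - 2)*(v + 2)) = -4/(v + 2) - 3/(v - 2).
An antiderivative is F(v) = -3*log(v - 2) - 4*log(v + 2).
Then F(5) - F(4) = (-4*log(7) - 3*log(3)) - (-7*log(2) - 4*log(3)) = -4*log(7) + log(3) + 7*log(2).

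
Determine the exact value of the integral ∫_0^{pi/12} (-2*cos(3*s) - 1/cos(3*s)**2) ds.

-sqrt(2)/3 - 1/3

An antiderivative is F(s) = -2*sin(3*s)/3 - tan(3*s)/3.
Then F(pi/12) - F(0) = (-sqrt(2)/3 - 1/3) - (0) = -sqrt(2)/3 - 1/3.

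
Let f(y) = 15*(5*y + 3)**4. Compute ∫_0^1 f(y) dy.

19515

Let u = 5*y + 3, so du = 5 dy. When y = 0, u = 3; when y = 1, u = 8.
The integral becomes 3·∫ u**4 du from 3 to 8, with antiderivative 3*u**5/5.
Back in y: F(y) = 3*(5*y + 3)**5/5.
Then F(1) - F(0) = (98304/5) - (729/5) = 19515.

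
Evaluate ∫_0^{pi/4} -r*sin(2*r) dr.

Integrate by parts once (u = r, dv = -sin(2*r) dr).
An antiderivative is F(r) = r*cos(2*r)/2 - sin(2*r)/4.
Then F(pi/4) - F(0) = (-1/4) - (0) = -1/4.

-1/4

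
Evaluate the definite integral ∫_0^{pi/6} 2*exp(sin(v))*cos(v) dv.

Let u = sin(v), so du = cos(v) dv. When v = 0, u = 0; when v = pi/6, u = 1/2.
The integral becomes 2·∫ exp(u) du from 0 to 1/2, with antiderivative 2*exp(u).
Back in v: F(v) = 2*exp(sin(v)).
Then F(pi/6) - F(0) = (2*exp(1/2)) - (2) = -2 + 2*exp(1/2).

-2 + 2*exp(1/2)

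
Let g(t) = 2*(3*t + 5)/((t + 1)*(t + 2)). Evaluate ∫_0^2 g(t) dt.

Factor the denominator: t**2 + 3*t + 2 = (t + 2)(t + 1).
Partial fractions: 2*(3*t + 5)/((t + 1)*(t + 2)) = 2/(t + 2) + 4/(t + 1).
An antiderivative is F(t) = 4*log(t + 1) + 2*log(t + 2).
Then F(2) - F(0) = (4*log(2) + 4*log(3)) - (log(4)) = 2*log(2) + 4*log(3).

2*log(2) + 4*log(3)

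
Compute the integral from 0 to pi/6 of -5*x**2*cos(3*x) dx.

10/27 - 5*pi**2/108

Integrate by parts twice (u = x^2, dv = -5*cos(3*x) dx).
An antiderivative is F(x) = -5*x**2*sin(3*x)/3 - 10*x*cos(3*x)/9 + 10*sin(3*x)/27.
Then F(pi/6) - F(0) = (10/27 - 5*pi**2/108) - (0) = 10/27 - 5*pi**2/108.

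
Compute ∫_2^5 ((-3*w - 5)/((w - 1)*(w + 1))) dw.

-7*log(2)

Factor the denominator: w**2 - 1 = (w + 1)(w - 1).
Partial fractions: (-3*w - 5)/((w - 1)*(w + 1)) = 1/(w + 1) - 4/(w - 1).
An antiderivative is F(w) = -4*log(w - 1) + log(w + 1).
Then F(5) - F(2) = (-7*log(2) + log(3)) - (log(3)) = -7*log(2).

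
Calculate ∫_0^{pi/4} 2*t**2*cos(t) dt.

sqrt(2)*(-32 + pi**2 + 8*pi)/16

Integrate by parts twice (u = t^2, dv = 2*cos(t) dt).
An antiderivative is F(t) = 2*t**2*sin(t) + 4*t*cos(t) - 4*sin(t).
Then F(pi/4) - F(0) = (sqrt(2)*(-32 + pi**2 + 8*pi)/16) - (0) = sqrt(2)*(-32 + pi**2 + 8*pi)/16.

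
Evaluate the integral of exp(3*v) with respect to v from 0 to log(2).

Let u = exp(v), so du = exp(v) dv. When v = 0, u = 1; when v = log(2), u = 2.
The integral becomes ∫ u**2 du from 1 to 2, with antiderivative u**3/3.
Back in v: F(v) = exp(3*v)/3.
Then F(log(2)) - F(0) = (8/3) - (1/3) = 7/3.

7/3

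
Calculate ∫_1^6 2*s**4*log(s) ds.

Integrate by parts once (u = ln s, dv = 2*s**4 ds).
An antiderivative is F(s) = 2*s**5*(5*log(s) - 1)/25.
Then F(6) - F(1) = (-15552/25 + 15552*log(6)/5) - (-2/25) = -622 + 15552*log(6)/5.

-622 + 15552*log(6)/5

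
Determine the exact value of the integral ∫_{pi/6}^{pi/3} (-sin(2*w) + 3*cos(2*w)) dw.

-1/2

An antiderivative is F(w) = 3*sin(2*w)/2 + cos(2*w)/2.
Then F(pi/3) - F(pi/6) = (-1/4 + 3*sqrt(3)/4) - (1/4 + 3*sqrt(3)/4) = -1/2.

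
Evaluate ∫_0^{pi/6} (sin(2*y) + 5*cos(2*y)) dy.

1/4 + 5*sqrt(3)/4

An antiderivative is F(y) = 5*sin(2*y)/2 - cos(2*y)/2.
Then F(pi/6) - F(0) = (-1/4 + 5*sqrt(3)/4) - (-1/2) = 1/4 + 5*sqrt(3)/4.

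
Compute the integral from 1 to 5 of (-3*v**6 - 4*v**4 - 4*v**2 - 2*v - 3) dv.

-3799136/105

By the power rule, an antiderivative is F(v) = -3*v**7/7 - 4*v**5/5 - 4*v**3/3 - v**2 - 3*v.
Then F(5) - F(1) = (-759965/21) - (-689/105) = -3799136/105.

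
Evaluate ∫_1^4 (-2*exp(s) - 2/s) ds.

An antiderivative is F(s) = -2*exp(s) - 2*log(s).
Then F(4) - F(1) = (-2*exp(4) - 2*log(4)) - (-2*exp(1)) = -2*exp(4) - 2*log(4) + 2*exp(1).

-2*exp(4) - 2*log(4) + 2*exp(1)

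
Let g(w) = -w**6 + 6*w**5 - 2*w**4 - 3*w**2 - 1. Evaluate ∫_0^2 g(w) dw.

802/35

By the power rule, an antiderivative is F(w) = -w**7/7 + w**6 - 2*w**5/5 - w**3 - w.
Then F(2) - F(0) = (802/35) - (0) = 802/35.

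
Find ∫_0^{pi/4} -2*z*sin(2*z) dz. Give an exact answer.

-1/2

Integrate by parts once (u = z, dv = -2*sin(2*z) dz).
An antiderivative is F(z) = z*cos(2*z) - sin(2*z)/2.
Then F(pi/4) - F(0) = (-1/2) - (0) = -1/2.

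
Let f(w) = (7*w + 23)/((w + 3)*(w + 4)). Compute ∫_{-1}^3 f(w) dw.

-3*log(3) + 5*log(7)

Factor the denominator: w**2 + 7*w + 12 = (w + 4)(w + 3).
Partial fractions: (7*w + 23)/((w + 3)*(w + 4)) = 5/(w + 4) + 2/(w + 3).
An antiderivative is F(w) = 2*log(w + 3) + 5*log(w + 4).
Then F(3) - F(-1) = (2*log(2) + 2*log(3) + 5*log(7)) - (2*log(2) + 5*log(3)) = -3*log(3) + 5*log(7).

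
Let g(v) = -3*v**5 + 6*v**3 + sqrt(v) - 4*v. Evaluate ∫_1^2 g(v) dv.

By the power rule, an antiderivative is F(v) = -v**6/2 + 3*v**4/2 + 2*v**(3/2)/3 - 2*v**2.
Then F(2) - F(1) = (-16 + 4*sqrt(2)/3) - (-1/3) = -47/3 + 4*sqrt(2)/3.

-47/3 + 4*sqrt(2)/3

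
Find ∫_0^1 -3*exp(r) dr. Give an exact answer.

An antiderivative is F(r) = -3*exp(r).
Then F(1) - F(0) = (-3*E) - (-3) = 3 - 3*E.

3 - 3*E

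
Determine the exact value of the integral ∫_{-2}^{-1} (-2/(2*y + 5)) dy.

-log(3)

An antiderivative is F(y) = -log(2*y + 5).
Then F(-1) - F(-2) = (-log(3)) - (0) = -log(3).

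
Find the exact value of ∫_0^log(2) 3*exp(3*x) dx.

7

Let u = exp(x), so du = exp(x) dx. When x = 0, u = 1; when x = log(2), u = 2.
The integral becomes 3·∫ u**2 du from 1 to 2, with antiderivative u**3.
Back in x: F(x) = exp(3*x).
Then F(log(2)) - F(0) = (8) - (1) = 7.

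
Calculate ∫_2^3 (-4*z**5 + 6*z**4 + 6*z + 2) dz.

By the power rule, an antiderivative is F(z) = -2*z**6/3 + 6*z**5/5 + 3*z**2 + 2*z.
Then F(3) - F(2) = (-807/5) - (176/15) = -2597/15.

-2597/15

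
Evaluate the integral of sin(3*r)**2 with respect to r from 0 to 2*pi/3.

pi/3

Use the identity sin^2(3*r) = (1 - cos(6*r))/2.
An antiderivative is F(r) = r/2 - sin(6*r)/12.
Then F(2*pi/3) - F(0) = (pi/3) - (0) = pi/3.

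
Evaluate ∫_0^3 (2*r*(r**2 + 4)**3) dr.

Let u = r**2 + 4, so du = 2*r dr. When r = 0, u = 4; when r = 3, u = 13.
The integral becomes ∫ u**3 du from 4 to 13, with antiderivative u**4/4.
Back in r: F(r) = (r**2 + 4)**4/4.
Then F(3) - F(0) = (28561/4) - (64) = 28305/4.

28305/4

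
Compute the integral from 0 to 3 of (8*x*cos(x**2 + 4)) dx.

4*sin(13) - 4*sin(4)

Let u = x**2 + 4, so du = 2*x dx. When x = 0, u = 4; when x = 3, u = 13.
The integral becomes 4·∫ cos(u) du from 4 to 13, with antiderivative 4*sin(u).
Back in x: F(x) = 4*sin(x**2 + 4).
Then F(3) - F(0) = (4*sin(13)) - (4*sin(4)) = 4*sin(13) - 4*sin(4).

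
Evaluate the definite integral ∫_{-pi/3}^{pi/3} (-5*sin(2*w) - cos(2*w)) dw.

An antiderivative is F(w) = -sin(2*w)/2 + 5*cos(2*w)/2.
Then F(pi/3) - F(-pi/3) = (-5/4 - sqrt(3)/4) - (-5/4 + sqrt(3)/4) = -sqrt(3)/2.

-sqrt(3)/2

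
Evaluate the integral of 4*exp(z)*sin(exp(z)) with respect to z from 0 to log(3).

Let u = exp(z), so du = exp(z) dz. When z = 0, u = 1; when z = log(3), u = 3.
The integral becomes 4·∫ sin(u) du from 1 to 3, with antiderivative -4*cos(u).
Back in z: F(z) = -4*cos(exp(z)).
Then F(log(3)) - F(0) = (-4*cos(3)) - (-4*cos(1)) = 4*cos(1) - 4*cos(3).

4*cos(1) - 4*cos(3)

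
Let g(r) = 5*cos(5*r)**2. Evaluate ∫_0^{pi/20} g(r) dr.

1/4 + pi/8

Use the identity cos^2(5*r) = (1 + cos(10*r))/2.
An antiderivative is F(r) = 5*r/2 + sin(10*r)/4.
Then F(pi/20) - F(0) = (1/4 + pi/8) - (0) = 1/4 + pi/8.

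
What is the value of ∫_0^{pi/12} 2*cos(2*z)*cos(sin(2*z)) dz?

sin(1/2)

Let u = sin(2*z), so du = 2*cos(2*z) dz. When z = 0, u = 0; when z = pi/12, u = 1/2.
The integral becomes ∫ cos(u) du from 0 to 1/2, with antiderivative sin(u).
Back in z: F(z) = sin(sin(2*z)).
Then F(pi/12) - F(0) = (sin(1/2)) - (0) = sin(1/2).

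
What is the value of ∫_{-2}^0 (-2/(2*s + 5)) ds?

-log(5)

An antiderivative is F(s) = -log(2*s + 5).
Then F(0) - F(-2) = (-log(5)) - (0) = -log(5).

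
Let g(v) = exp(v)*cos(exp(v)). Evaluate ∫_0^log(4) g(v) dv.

-sin(1) + sin(4)

Let u = exp(v), so du = exp(v) dv. When v = 0, u = 1; when v = log(4), u = 4.
The integral becomes ∫ cos(u) du from 1 to 4, with antiderivative sin(u).
Back in v: F(v) = sin(exp(v)).
Then F(log(4)) - F(0) = (sin(4)) - (sin(1)) = -sin(1) + sin(4).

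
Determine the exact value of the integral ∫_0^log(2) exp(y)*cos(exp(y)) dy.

-sin(1) + sin(2)

Let u = exp(y), so du = exp(y) dy. When y = 0, u = 1; when y = log(2), u = 2.
The integral becomes ∫ cos(u) du from 1 to 2, with antiderivative sin(u).
Back in y: F(y) = sin(exp(y)).
Then F(log(2)) - F(0) = (sin(2)) - (sin(1)) = -sin(1) + sin(2).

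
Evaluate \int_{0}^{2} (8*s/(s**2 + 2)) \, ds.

Let u = s**2 + 2, so du = 2*s ds. When s = 0, u = 2; when s = 2, u = 6.
The integral becomes 4·∫ 1/u du from 2 to 6, with antiderivative 4*log(u).
Back in s: F(s) = 4*log(s**2 + 2).
Then F(2) - F(0) = (4*log(2) + 4*log(3)) - (log(16)) = log(81).

log(81)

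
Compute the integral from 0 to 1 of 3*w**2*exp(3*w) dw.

-2/9 + 5*exp(3)/9

Integrate by parts twice (u = w^2, dv = 3*exp(3*w) dw).
An antiderivative is F(w) = (9*w**2 - 6*w + 2)*exp(3*w)/9.
Then F(1) - F(0) = (5*exp(3)/9) - (2/9) = -2/9 + 5*exp(3)/9.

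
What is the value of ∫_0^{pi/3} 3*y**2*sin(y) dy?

Integrate by parts twice (u = y^2, dv = 3*sin(y) dy).
An antiderivative is F(y) = -3*y**2*cos(y) + 6*y*sin(y) + 6*cos(y).
Then F(pi/3) - F(0) = (-pi**2/6 + 3 + sqrt(3)*pi) - (6) = -3 - pi**2/6 + sqrt(3)*pi.

-3 - pi**2/6 + sqrt(3)*pi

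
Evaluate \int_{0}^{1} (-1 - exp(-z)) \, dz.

-2 + exp(-1)

An antiderivative is F(z) = -z + exp(-z).
Then F(1) - F(0) = (-1 + exp(-1)) - (1) = -2 + exp(-1).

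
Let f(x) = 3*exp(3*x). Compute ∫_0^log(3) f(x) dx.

26

Let u = exp(x), so du = exp(x) dx. When x = 0, u = 1; when x = log(3), u = 3.
The integral becomes 3·∫ u**2 du from 1 to 3, with antiderivative u**3.
Back in x: F(x) = exp(3*x).
Then F(log(3)) - F(0) = (27) - (1) = 26.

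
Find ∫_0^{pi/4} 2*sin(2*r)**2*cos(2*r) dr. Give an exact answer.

1/3

Let u = sin(2*r), so du = 2*cos(2*r) dr. When r = 0, u = 0; when r = pi/4, u = 1.
The integral becomes ∫ u**2 du from 0 to 1, with antiderivative u**3/3.
Back in r: F(r) = sin(2*r)**3/3.
Then F(pi/4) - F(0) = (1/3) - (0) = 1/3.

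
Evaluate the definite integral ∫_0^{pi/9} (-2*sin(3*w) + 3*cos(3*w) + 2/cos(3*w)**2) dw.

-1/3 + 7*sqrt(3)/6

An antiderivative is F(w) = sin(3*w) + 2*cos(3*w)/3 + 2*tan(3*w)/3.
Then F(pi/9) - F(0) = (1/3 + 7*sqrt(3)/6) - (2/3) = -1/3 + 7*sqrt(3)/6.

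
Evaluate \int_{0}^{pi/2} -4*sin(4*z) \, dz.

An antiderivative is F(z) = cos(4*z).
Then F(pi/2) - F(0) = (1) - (1) = 0.

0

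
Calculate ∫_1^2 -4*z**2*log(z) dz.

Integrate by parts once (u = ln z, dv = -4*z**2 dz).
An antiderivative is F(z) = -4*z**3*(3*log(z) - 1)/9.
Then F(2) - F(1) = (32/9 - 32*log(2)/3) - (4/9) = 28/9 - 32*log(2)/3.

28/9 - 32*log(2)/3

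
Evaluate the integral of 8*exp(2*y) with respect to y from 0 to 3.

-4 + 4*exp(6)

Let u = 2*y, so du = 2 dy. When y = 0, u = 0; when y = 3, u = 6.
The integral becomes 4·∫ exp(u) du from 0 to 6, with antiderivative 4*exp(u).
Back in y: F(y) = 4*exp(2*y).
Then F(3) - F(0) = (4*exp(6)) - (4) = -4 + 4*exp(6).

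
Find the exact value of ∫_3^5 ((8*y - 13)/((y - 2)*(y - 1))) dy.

Factor the denominator: y**2 - 3*y + 2 = (y - 1)(y - 2).
Partial fractions: (8*y - 13)/((y - 2)*(y - 1)) = 5/(y - 1) + 3/(y - 2).
An antiderivative is F(y) = 3*log(y - 2) + 5*log(y - 1).
Then F(5) - F(3) = (3*log(3) + 10*log(2)) - (log(32)) = 3*log(3) + 5*log(2).

3*log(3) + 5*log(2)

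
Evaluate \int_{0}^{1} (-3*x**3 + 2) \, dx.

By the power rule, an antiderivative is F(x) = -3*x**4/4 + 2*x.
Then F(1) - F(0) = (5/4) - (0) = 5/4.

5/4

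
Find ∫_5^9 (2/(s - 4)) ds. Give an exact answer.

An antiderivative is F(s) = 2*log(s - 4).
Then F(9) - F(5) = (log(25)) - (0) = log(25).

log(25)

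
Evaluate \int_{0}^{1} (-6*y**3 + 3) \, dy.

By the power rule, an antiderivative is F(y) = -3*y**4/2 + 3*y.
Then F(1) - F(0) = (3/2) - (0) = 3/2.

3/2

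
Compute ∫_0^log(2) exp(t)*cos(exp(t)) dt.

-sin(1) + sin(2)

Let u = exp(t), so du = exp(t) dt. When t = 0, u = 1; when t = log(2), u = 2.
The integral becomes ∫ cos(u) du from 1 to 2, with antiderivative sin(u).
Back in t: F(t) = sin(exp(t)).
Then F(log(2)) - F(0) = (sin(2)) - (sin(1)) = -sin(1) + sin(2).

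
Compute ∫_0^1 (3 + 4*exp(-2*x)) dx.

An antiderivative is F(x) = 3*x - 2*exp(-2*x).
Then F(1) - F(0) = (3 - 2*exp(-2)) - (-2) = 5 - 2*exp(-2).

5 - 2*exp(-2)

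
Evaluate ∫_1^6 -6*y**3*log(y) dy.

-1944*log(3) - 1944*log(2) + 3885/8

Integrate by parts once (u = ln y, dv = -6*y**3 dy).
An antiderivative is F(y) = -3*y**4*(4*log(y) - 1)/8.
Then F(6) - F(1) = (-1944*log(3) - 1944*log(2) + 486) - (3/8) = -1944*log(3) - 1944*log(2) + 3885/8.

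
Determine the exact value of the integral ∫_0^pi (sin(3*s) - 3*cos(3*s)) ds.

2/3

An antiderivative is F(s) = -sin(3*s) - cos(3*s)/3.
Then F(pi) - F(0) = (1/3) - (-1/3) = 2/3.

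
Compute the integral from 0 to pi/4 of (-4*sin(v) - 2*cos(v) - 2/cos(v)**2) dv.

An antiderivative is F(v) = -2*sin(v) + 4*cos(v) - 2*tan(v).
Then F(pi/4) - F(0) = (-2 + sqrt(2)) - (4) = -6 + sqrt(2).

-6 + sqrt(2)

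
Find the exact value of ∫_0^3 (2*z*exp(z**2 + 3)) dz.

-exp(3) + exp(12)

Let u = z**2 + 3, so du = 2*z dz. When z = 0, u = 3; when z = 3, u = 12.
The integral becomes ∫ exp(u) du from 3 to 12, with antiderivative exp(u).
Back in z: F(z) = exp(z**2 + 3).
Then F(3) - F(0) = (exp(12)) - (exp(3)) = -exp(3) + exp(12).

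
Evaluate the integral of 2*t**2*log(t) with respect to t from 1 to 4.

-14 + 256*log(2)/3

Integrate by parts once (u = ln t, dv = 2*t**2 dt).
An antiderivative is F(t) = 2*t**3*(3*log(t) - 1)/9.
Then F(4) - F(1) = (-128/9 + 256*log(2)/3) - (-2/9) = -14 + 256*log(2)/3.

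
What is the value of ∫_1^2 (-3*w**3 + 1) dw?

-41/4

By the power rule, an antiderivative is F(w) = -3*w**4/4 + w.
Then F(2) - F(1) = (-10) - (1/4) = -41/4.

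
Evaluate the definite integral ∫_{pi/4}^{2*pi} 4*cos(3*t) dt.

-2*sqrt(2)/3

An antiderivative is F(t) = 4*sin(3*t)/3.
Then F(2*pi) - F(pi/4) = (0) - (2*sqrt(2)/3) = -2*sqrt(2)/3.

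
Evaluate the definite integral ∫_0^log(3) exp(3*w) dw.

26/3

Let u = exp(w), so du = exp(w) dw. When w = 0, u = 1; when w = log(3), u = 3.
The integral becomes ∫ u**2 du from 1 to 3, with antiderivative u**3/3.
Back in w: F(w) = exp(3*w)/3.
Then F(log(3)) - F(0) = (9) - (1/3) = 26/3.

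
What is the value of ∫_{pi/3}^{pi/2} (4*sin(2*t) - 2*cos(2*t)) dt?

An antiderivative is F(t) = -sin(2*t) - 2*cos(2*t).
Then F(pi/2) - F(pi/3) = (2) - (1 - sqrt(3)/2) = sqrt(3)/2 + 1.

sqrt(3)/2 + 1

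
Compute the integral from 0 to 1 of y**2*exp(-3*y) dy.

2/27 - 17*exp(-3)/27

Integrate by parts twice (u = y^2, dv = exp(-3*y) dy).
An antiderivative is F(y) = (-9*y**2 - 6*y - 2)*exp(-3*y)/27.
Then F(1) - F(0) = (-17*exp(-3)/27) - (-2/27) = 2/27 - 17*exp(-3)/27.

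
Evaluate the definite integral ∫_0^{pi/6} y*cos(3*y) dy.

-1/9 + pi/18

Integrate by parts once (u = y, dv = cos(3*y) dy).
An antiderivative is F(y) = y*sin(3*y)/3 + cos(3*y)/9.
Then F(pi/6) - F(0) = (pi/18) - (1/9) = -1/9 + pi/18.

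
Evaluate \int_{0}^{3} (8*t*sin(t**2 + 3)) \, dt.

4*cos(3) - 4*cos(12)

Let u = t**2 + 3, so du = 2*t dt. When t = 0, u = 3; when t = 3, u = 12.
The integral becomes 4·∫ sin(u) du from 3 to 12, with antiderivative -4*cos(u).
Back in t: F(t) = -4*cos(t**2 + 3).
Then F(3) - F(0) = (-4*cos(12)) - (-4*cos(3)) = 4*cos(3) - 4*cos(12).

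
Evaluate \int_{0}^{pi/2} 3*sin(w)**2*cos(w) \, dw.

Let u = sin(w), so du = cos(w) dw. When w = 0, u = 0; when w = pi/2, u = 1.
The integral becomes 3·∫ u**2 du from 0 to 1, with antiderivative u**3.
Back in w: F(w) = sin(w)**3.
Then F(pi/2) - F(0) = (1) - (0) = 1.

1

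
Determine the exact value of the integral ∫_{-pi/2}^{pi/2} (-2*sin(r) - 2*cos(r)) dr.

An antiderivative is F(r) = -2*sin(r) + 2*cos(r).
Then F(pi/2) - F(-pi/2) = (-2) - (2) = -4.

-4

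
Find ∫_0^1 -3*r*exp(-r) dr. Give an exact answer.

-3 + 6*exp(-1)

Integrate by parts once (u = r, dv = -3*exp(-r) dr).
An antiderivative is F(r) = (3*r + 3)*exp(-r).
Then F(1) - F(0) = (6*exp(-1)) - (3) = -3 + 6*exp(-1).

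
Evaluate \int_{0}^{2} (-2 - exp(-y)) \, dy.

-5 + exp(-2)

An antiderivative is F(y) = -2*y + exp(-y).
Then F(2) - F(0) = (-4 + exp(-2)) - (1) = -5 + exp(-2).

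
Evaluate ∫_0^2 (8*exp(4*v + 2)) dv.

Let u = 4*v + 2, so du = 4 dv. When v = 0, u = 2; when v = 2, u = 10.
The integral becomes 2·∫ exp(u) du from 2 to 10, with antiderivative 2*exp(u).
Back in v: F(v) = 2*exp(4*v + 2).
Then F(2) - F(0) = (2*exp(10)) - (2*exp(2)) = -2*(1 - exp(8))*exp(2).

-2*(1 - exp(8))*exp(2)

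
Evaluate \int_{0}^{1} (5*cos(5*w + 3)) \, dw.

Let u = 5*w + 3, so du = 5 dw. When w = 0, u = 3; when w = 1, u = 8.
The integral becomes ∫ cos(u) du from 3 to 8, with antiderivative sin(u).
Back in w: F(w) = sin(5*w + 3).
Then F(1) - F(0) = (sin(8)) - (sin(3)) = -sin(3) + sin(8).

-sin(3) + sin(8)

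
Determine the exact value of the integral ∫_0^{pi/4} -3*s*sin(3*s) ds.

Integrate by parts once (u = s, dv = -3*sin(3*s) ds).
An antiderivative is F(s) = s*cos(3*s) - sin(3*s)/3.
Then F(pi/4) - F(0) = (sqrt(2)*(-3*pi - 4)/24) - (0) = sqrt(2)*(-3*pi - 4)/24.

sqrt(2)*(-3*pi - 4)/24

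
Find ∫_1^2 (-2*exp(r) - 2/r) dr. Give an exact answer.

An antiderivative is F(r) = -2*exp(r) - 2*log(r).
Then F(2) - F(1) = (-2*exp(2) - 2*log(2)) - (-2*exp(1)) = -2*exp(2) - 2*log(2) + 2*exp(1).

-2*exp(2) - 2*log(2) + 2*exp(1)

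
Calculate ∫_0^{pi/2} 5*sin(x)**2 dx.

Use the identity sin^2(x) = (1 - cos(2*x))/2.
An antiderivative is F(x) = 5*x/2 - 5*sin(2*x)/4.
Then F(pi/2) - F(0) = (5*pi/4) - (0) = 5*pi/4.

5*pi/4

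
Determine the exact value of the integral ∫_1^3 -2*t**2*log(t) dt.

Integrate by parts once (u = ln t, dv = -2*t**2 dt).
An antiderivative is F(t) = -2*t**3*(3*log(t) - 1)/9.
Then F(3) - F(1) = (6 - 18*log(3)) - (2/9) = 52/9 - 18*log(3).

52/9 - 18*log(3)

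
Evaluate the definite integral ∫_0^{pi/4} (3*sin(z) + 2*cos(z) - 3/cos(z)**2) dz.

-sqrt(2)/2

An antiderivative is F(z) = 2*sin(z) - 3*cos(z) - 3*tan(z).
Then F(pi/4) - F(0) = (-3 - sqrt(2)/2) - (-3) = -sqrt(2)/2.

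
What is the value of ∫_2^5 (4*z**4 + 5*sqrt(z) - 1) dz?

By the power rule, an antiderivative is F(z) = 4*z**5/5 + 10*z**(3/2)/3 - z.
Then F(5) - F(2) = (50*sqrt(5)/3 + 2495) - (20*sqrt(2)/3 + 118/5) = -20*sqrt(2)/3 + 50*sqrt(5)/3 + 12357/5.

-20*sqrt(2)/3 + 50*sqrt(5)/3 + 12357/5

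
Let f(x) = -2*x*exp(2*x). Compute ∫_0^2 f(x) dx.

Integrate by parts once (u = x, dv = -2*exp(2*x) dx).
An antiderivative is F(x) = (-2*x + 1)*exp(2*x)/2.
Then F(2) - F(0) = (-3*exp(4)/2) - (1/2) = -3*exp(4)/2 - 1/2.

-3*exp(4)/2 - 1/2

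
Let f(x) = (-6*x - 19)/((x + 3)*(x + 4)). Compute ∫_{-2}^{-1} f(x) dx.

Factor the denominator: x**2 + 7*x + 12 = (x + 4)(x + 3).
Partial fractions: (-6*x - 19)/((x + 3)*(x + 4)) = -5/(x + 4) - 1/(x + 3).
An antiderivative is F(x) = -log(x + 3) - 5*log(x + 4).
Then F(-1) - F(-2) = (-5*log(3) - log(2)) - (-log(32)) = -5*log(3) + 4*log(2).

-5*log(3) + 4*log(2)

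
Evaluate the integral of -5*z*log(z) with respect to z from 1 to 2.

Integrate by parts once (u = ln z, dv = -5*z dz).
An antiderivative is F(z) = -5*z**2*(2*log(z) - 1)/4.
Then F(2) - F(1) = (5 - 10*log(2)) - (5/4) = 15/4 - 10*log(2).

15/4 - 10*log(2)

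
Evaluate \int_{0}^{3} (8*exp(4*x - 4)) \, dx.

Let u = 4*x - 4, so du = 4 dx. When x = 0, u = -4; when x = 3, u = 8.
The integral becomes 2·∫ exp(u) du from -4 to 8, with antiderivative 2*exp(u).
Back in x: F(x) = 2*exp(4*x - 4).
Then F(3) - F(0) = (2*exp(8)) - (2*exp(-4)) = -(2 - 2*exp(12))*exp(-4).

-(2 - 2*exp(12))*exp(-4)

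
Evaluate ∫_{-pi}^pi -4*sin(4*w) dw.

An antiderivative is F(w) = cos(4*w).
Then F(pi) - F(-pi) = (1) - (1) = 0.

0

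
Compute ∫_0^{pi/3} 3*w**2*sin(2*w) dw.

Integrate by parts twice (u = w^2, dv = 3*sin(2*w) dw).
An antiderivative is F(w) = -3*w**2*cos(2*w)/2 + 3*w*sin(2*w)/2 + 3*cos(2*w)/4.
Then F(pi/3) - F(0) = (-3/8 + pi**2/12 + sqrt(3)*pi/4) - (3/4) = -9/8 + pi**2/12 + sqrt(3)*pi/4.

-9/8 + pi**2/12 + sqrt(3)*pi/4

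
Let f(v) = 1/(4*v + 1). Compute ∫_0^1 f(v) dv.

log(5)/4

An antiderivative is F(v) = log(4*v + 1)/4.
Then F(1) - F(0) = (log(5)/4) - (0) = log(5)/4.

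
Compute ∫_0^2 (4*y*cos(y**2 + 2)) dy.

-2*sin(2) + 2*sin(6)

Let u = y**2 + 2, so du = 2*y dy. When y = 0, u = 2; when y = 2, u = 6.
The integral becomes 2·∫ cos(u) du from 2 to 6, with antiderivative 2*sin(u).
Back in y: F(y) = 2*sin(y**2 + 2).
Then F(2) - F(0) = (2*sin(6)) - (2*sin(2)) = -2*sin(2) + 2*sin(6).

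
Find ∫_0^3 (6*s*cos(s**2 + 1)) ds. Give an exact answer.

Let u = s**2 + 1, so du = 2*s ds. When s = 0, u = 1; when s = 3, u = 10.
The integral becomes 3·∫ cos(u) du from 1 to 10, with antiderivative 3*sin(u).
Back in s: F(s) = 3*sin(s**2 + 1).
Then F(3) - F(0) = (3*sin(10)) - (3*sin(1)) = -3*sin(1) + 3*sin(10).

-3*sin(1) + 3*sin(10)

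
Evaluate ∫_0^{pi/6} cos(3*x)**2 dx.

Use the identity cos^2(3*x) = (1 + cos(6*x))/2.
An antiderivative is F(x) = x/2 + sin(6*x)/12.
Then F(pi/6) - F(0) = (pi/12) - (0) = pi/12.

pi/12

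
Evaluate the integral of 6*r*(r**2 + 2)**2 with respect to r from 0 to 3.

Let u = r**2 + 2, so du = 2*r dr. When r = 0, u = 2; when r = 3, u = 11.
The integral becomes 3·∫ u**2 du from 2 to 11, with antiderivative u**3.
Back in r: F(r) = (r**2 + 2)**3.
Then F(3) - F(0) = (1331) - (8) = 1323.

1323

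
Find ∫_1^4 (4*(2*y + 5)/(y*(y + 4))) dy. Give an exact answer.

-3*log(5) + 19*log(2)

Factor the denominator: y**2 + 4*y = (y + 4)y.
Partial fractions: 4*(2*y + 5)/(y*(y + 4)) = 3/(y + 4) + 5/y.
An antiderivative is F(y) = 5*log(y) + 3*log(y + 4).
Then F(4) - F(1) = (19*log(2)) - (3*log(5)) = -3*log(5) + 19*log(2).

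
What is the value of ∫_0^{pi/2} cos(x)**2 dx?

pi/4

Use the identity cos^2(x) = (1 + cos(2*x))/2.
An antiderivative is F(x) = x/2 + sin(2*x)/4.
Then F(pi/2) - F(0) = (pi/4) - (0) = pi/4.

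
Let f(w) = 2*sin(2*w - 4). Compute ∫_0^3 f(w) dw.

cos(4) - cos(2)

Let u = 2*w - 4, so du = 2 dw. When w = 0, u = -4; when w = 3, u = 2.
The integral becomes ∫ sin(u) du from -4 to 2, with antiderivative -cos(u).
Back in w: F(w) = -cos(2*w - 4).
Then F(3) - F(0) = (-cos(2)) - (-cos(4)) = cos(4) - cos(2).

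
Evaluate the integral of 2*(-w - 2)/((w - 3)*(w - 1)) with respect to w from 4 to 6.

Factor the denominator: w**2 - 4*w + 3 = (w - 1)(w - 3).
Partial fractions: 2*(-w - 2)/((w - 3)*(w - 1)) = 3/(w - 1) - 5/(w - 3).
An antiderivative is F(w) = -5*log(w - 3) + 3*log(w - 1).
Then F(6) - F(4) = (-5*log(3) + 3*log(5)) - (log(27)) = -8*log(3) + 3*log(5).

-8*log(3) + 3*log(5)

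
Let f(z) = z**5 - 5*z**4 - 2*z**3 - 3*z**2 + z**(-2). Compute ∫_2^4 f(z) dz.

-1983/4

By the power rule, an antiderivative is F(z) = z**6/6 - z**5 - z**4/2 - z**3 - 1/z.
Then F(4) - F(2) = (-6403/12) - (-227/6) = -1983/4.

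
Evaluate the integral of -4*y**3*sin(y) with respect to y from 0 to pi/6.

Integrate by parts 3 times (u = y^3, dv = -4*sin(y) dy).
An antiderivative is F(y) = 4*y**3*cos(y) - 12*y**2*sin(y) - 24*y*cos(y) + 24*sin(y).
Then F(pi/6) - F(0) = (-2*sqrt(3)*pi - pi**2/6 + sqrt(3)*pi**3/108 + 12) - (0) = -2*sqrt(3)*pi - pi**2/6 + sqrt(3)*pi**3/108 + 12.

-2*sqrt(3)*pi - pi**2/6 + sqrt(3)*pi**3/108 + 12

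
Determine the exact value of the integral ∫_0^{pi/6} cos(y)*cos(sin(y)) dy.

sin(1/2)

Let u = sin(y), so du = cos(y) dy. When y = 0, u = 0; when y = pi/6, u = 1/2.
The integral becomes ∫ cos(u) du from 0 to 1/2, with antiderivative sin(u).
Back in y: F(y) = sin(sin(y)).
Then F(pi/6) - F(0) = (sin(1/2)) - (0) = sin(1/2).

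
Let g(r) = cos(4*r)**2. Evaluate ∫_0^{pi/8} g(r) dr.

Use the identity cos^2(4*r) = (1 + cos(8*r))/2.
An antiderivative is F(r) = r/2 + sin(8*r)/16.
Then F(pi/8) - F(0) = (pi/16) - (0) = pi/16.

pi/16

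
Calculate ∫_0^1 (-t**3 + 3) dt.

11/4

By the power rule, an antiderivative is F(t) = -t**4/4 + 3*t.
Then F(1) - F(0) = (11/4) - (0) = 11/4.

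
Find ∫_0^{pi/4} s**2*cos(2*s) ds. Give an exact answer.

-1/4 + pi**2/32

Integrate by parts twice (u = s^2, dv = cos(2*s) ds).
An antiderivative is F(s) = s**2*sin(2*s)/2 + s*cos(2*s)/2 - sin(2*s)/4.
Then F(pi/4) - F(0) = (-1/4 + pi**2/32) - (0) = -1/4 + pi**2/32.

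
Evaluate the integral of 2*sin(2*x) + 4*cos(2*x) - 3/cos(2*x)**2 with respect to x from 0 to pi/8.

-1/2 + sqrt(2)/2

An antiderivative is F(x) = 2*sin(2*x) - cos(2*x) - 3*tan(2*x)/2.
Then F(pi/8) - F(0) = (-3/2 + sqrt(2)/2) - (-1) = -1/2 + sqrt(2)/2.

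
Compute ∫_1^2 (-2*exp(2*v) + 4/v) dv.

An antiderivative is F(v) = -exp(2*v) + 4*log(v).
Then F(2) - F(1) = (-exp(4) + log(16)) - (-exp(2)) = -exp(4) + log(16) + exp(2).

-exp(4) + log(16) + exp(2)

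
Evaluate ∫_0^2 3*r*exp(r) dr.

3 + 3*exp(2)

Integrate by parts once (u = r, dv = 3*exp(r) dr).
An antiderivative is F(r) = (3*r - 3)*exp(r).
Then F(2) - F(0) = (3*exp(2)) - (-3) = 3 + 3*exp(2).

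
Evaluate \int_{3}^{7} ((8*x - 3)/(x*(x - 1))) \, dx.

2*log(3) + 3*log(7)

Factor the denominator: x**2 - x = x(x - 1).
Partial fractions: (8*x - 3)/(x*(x - 1)) = 3/x + 5/(x - 1).
An antiderivative is F(x) = 3*log(x) + 5*log(x - 1).
Then F(7) - F(3) = (5*log(2) + 5*log(3) + 3*log(7)) - (3*log(3) + 5*log(2)) = 2*log(3) + 3*log(7).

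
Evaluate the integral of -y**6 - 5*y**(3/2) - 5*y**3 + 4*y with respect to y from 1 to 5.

By the power rule, an antiderivative is F(y) = -y**7/7 - 2*y**(5/2) - 5*y**4/4 + 2*y**2.
Then F(5) - F(1) = (-332975/28 - 50*sqrt(5)) - (-39/28) = -83234/7 - 50*sqrt(5).

-83234/7 - 50*sqrt(5)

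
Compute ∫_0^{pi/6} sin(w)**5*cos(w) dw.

Let u = sin(w), so du = cos(w) dw. When w = 0, u = 0; when w = pi/6, u = 1/2.
The integral becomes ∫ u**5 du from 0 to 1/2, with antiderivative u**6/6.
Back in w: F(w) = sin(w)**6/6.
Then F(pi/6) - F(0) = (1/384) - (0) = 1/384.

1/384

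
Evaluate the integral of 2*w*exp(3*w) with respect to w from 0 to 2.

Integrate by parts once (u = w, dv = 2*exp(3*w) dw).
An antiderivative is F(w) = (6*w - 2)*exp(3*w)/9.
Then F(2) - F(0) = (10*exp(6)/9) - (-2/9) = 2/9 + 10*exp(6)/9.

2/9 + 10*exp(6)/9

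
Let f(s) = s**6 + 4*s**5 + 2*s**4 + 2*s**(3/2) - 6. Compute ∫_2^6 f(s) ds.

By the power rule, an antiderivative is F(s) = s**7/7 + 2*s**6/3 + 4*s**(5/2)/5 + 2*s**5/5 - 6*s.
Then F(6) - F(2) = (144*sqrt(6)/5 + 2595924/35) - (16*sqrt(2)/5 + 6484/105) = -16*sqrt(2)/5 + 144*sqrt(6)/5 + 7781288/105.

-16*sqrt(2)/5 + 144*sqrt(6)/5 + 7781288/105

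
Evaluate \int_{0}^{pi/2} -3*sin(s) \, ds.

-3

An antiderivative is F(s) = 3*cos(s).
Then F(pi/2) - F(0) = (0) - (3) = -3.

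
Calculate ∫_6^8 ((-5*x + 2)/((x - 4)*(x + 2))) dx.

Factor the denominator: x**2 - 2*x - 8 = (x + 2)(x - 4).
Partial fractions: (-5*x + 2)/((x - 4)*(x + 2)) = -2/(x + 2) - 3/(x - 4).
An antiderivative is F(x) = -3*log(x - 4) - 2*log(x + 2).
Then F(8) - F(6) = (-8*log(2) - 2*log(5)) - (-9*log(2)) = log(2/25).

log(2/25)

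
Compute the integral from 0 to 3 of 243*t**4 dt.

Let u = 3*t, so du = 3 dt. When t = 0, u = 0; when t = 3, u = 9.
The integral becomes ∫ u**4 du from 0 to 9, with antiderivative u**5/5.
Back in t: F(t) = 243*t**5/5.
Then F(3) - F(0) = (59049/5) - (0) = 59049/5.

59049/5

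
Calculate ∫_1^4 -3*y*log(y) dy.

Integrate by parts once (u = ln y, dv = -3*y dy).
An antiderivative is F(y) = -3*y**2*(2*log(y) - 1)/4.
Then F(4) - F(1) = (12 - 48*log(2)) - (3/4) = 45/4 - 48*log(2).

45/4 - 48*log(2)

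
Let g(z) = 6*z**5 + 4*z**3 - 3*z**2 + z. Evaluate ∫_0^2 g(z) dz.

By the power rule, an antiderivative is F(z) = z**6 + z**4 - z**3 + z**2/2.
Then F(2) - F(0) = (74) - (0) = 74.

74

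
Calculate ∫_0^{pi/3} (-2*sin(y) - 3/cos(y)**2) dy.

-3*sqrt(3) - 1

An antiderivative is F(y) = 2*cos(y) - 3*tan(y).
Then F(pi/3) - F(0) = (1 - 3*sqrt(3)) - (2) = -3*sqrt(3) - 1.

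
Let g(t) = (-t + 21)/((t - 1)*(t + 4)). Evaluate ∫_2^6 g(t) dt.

-log(5) + 5*log(3)

Factor the denominator: t**2 + 3*t - 4 = (t + 4)(t - 1).
Partial fractions: (-t + 21)/((t - 1)*(t + 4)) = -5/(t + 4) + 4/(t - 1).
An antiderivative is F(t) = 4*log(t - 1) - 5*log(t + 4).
Then F(6) - F(2) = (-5*log(2) - log(5)) - (-5*log(3) - 5*log(2)) = -log(5) + 5*log(3).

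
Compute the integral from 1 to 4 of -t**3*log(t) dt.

255/16 - 128*log(2)

Integrate by parts once (u = ln t, dv = -t**3 dt).
An antiderivative is F(t) = -t**4*(4*log(t) - 1)/16.
Then F(4) - F(1) = (16 - 128*log(2)) - (1/16) = 255/16 - 128*log(2).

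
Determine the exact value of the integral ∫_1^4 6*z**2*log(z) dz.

Integrate by parts once (u = ln z, dv = 6*z**2 dz).
An antiderivative is F(z) = 2*z**3*(3*log(z) - 1)/3.
Then F(4) - F(1) = (-128/3 + 256*log(2)) - (-2/3) = -42 + 256*log(2).

-42 + 256*log(2)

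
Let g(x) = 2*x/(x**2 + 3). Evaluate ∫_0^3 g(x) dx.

log(4)

Let u = x**2 + 3, so du = 2*x dx. When x = 0, u = 3; when x = 3, u = 12.
The integral becomes ∫ 1/u du from 3 to 12, with antiderivative log(u).
Back in x: F(x) = log(x**2 + 3).
Then F(3) - F(0) = (log(12)) - (log(3)) = log(4).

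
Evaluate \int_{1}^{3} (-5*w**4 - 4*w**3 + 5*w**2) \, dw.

-836/3

By the power rule, an antiderivative is F(w) = -w**5 - w**4 + 5*w**3/3.
Then F(3) - F(1) = (-279) - (-1/3) = -836/3.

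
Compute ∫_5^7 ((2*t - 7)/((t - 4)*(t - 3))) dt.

log(6)

Factor the denominator: t**2 - 7*t + 12 = (t - 3)(t - 4).
Partial fractions: (2*t - 7)/((t - 4)*(t - 3)) = 1/(t - 3) + 1/(t - 4).
An antiderivative is F(t) = log(t - 4) + log(t - 3).
Then F(7) - F(5) = (log(12)) - (log(2)) = log(6).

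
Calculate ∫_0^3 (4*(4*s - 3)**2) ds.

Let u = 4*s - 3, so du = 4 ds. When s = 0, u = -3; when s = 3, u = 9.
The integral becomes ∫ u**2 du from -3 to 9, with antiderivative u**3/3.
Back in s: F(s) = (4*s - 3)**3/3.
Then F(3) - F(0) = (243) - (-9) = 252.

252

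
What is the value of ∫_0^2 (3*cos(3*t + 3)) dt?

-sin(3) + sin(9)

Let u = 3*t + 3, so du = 3 dt. When t = 0, u = 3; when t = 2, u = 9.
The integral becomes ∫ cos(u) du from 3 to 9, with antiderivative sin(u).
Back in t: F(t) = sin(3*t + 3).
Then F(2) - F(0) = (sin(9)) - (sin(3)) = -sin(3) + sin(9).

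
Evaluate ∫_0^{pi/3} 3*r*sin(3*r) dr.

Integrate by parts once (u = r, dv = 3*sin(3*r) dr).
An antiderivative is F(r) = -r*cos(3*r) + sin(3*r)/3.
Then F(pi/3) - F(0) = (pi/3) - (0) = pi/3.

pi/3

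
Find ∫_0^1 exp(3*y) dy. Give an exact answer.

-1/3 + exp(3)/3

An antiderivative is F(y) = exp(3*y)/3.
Then F(1) - F(0) = (exp(3)/3) - (1/3) = -1/3 + exp(3)/3.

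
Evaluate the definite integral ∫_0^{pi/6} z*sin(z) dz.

-sqrt(3)*pi/12 + 1/2

Integrate by parts once (u = z, dv = sin(z) dz).
An antiderivative is F(z) = -z*cos(z) + sin(z).
Then F(pi/6) - F(0) = (-sqrt(3)*pi/12 + 1/2) - (0) = -sqrt(3)*pi/12 + 1/2.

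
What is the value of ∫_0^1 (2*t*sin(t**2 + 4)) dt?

cos(4) - cos(5)

Let u = t**2 + 4, so du = 2*t dt. When t = 0, u = 4; when t = 1, u = 5.
The integral becomes ∫ sin(u) du from 4 to 5, with antiderivative -cos(u).
Back in t: F(t) = -cos(t**2 + 4).
Then F(1) - F(0) = (-cos(5)) - (-cos(4)) = cos(4) - cos(5).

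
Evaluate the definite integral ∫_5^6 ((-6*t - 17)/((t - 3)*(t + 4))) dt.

Factor the denominator: t**2 + t - 12 = (t + 4)(t - 3).
Partial fractions: (-6*t - 17)/((t - 3)*(t + 4)) = -1/(t + 4) - 5/(t - 3).
An antiderivative is F(t) = -5*log(t - 3) - log(t + 4).
Then F(6) - F(5) = (-5*log(3) - log(5) - log(2)) - (-5*log(2) - 2*log(3)) = -3*log(3) - log(5) + 4*log(2).

-3*log(3) - log(5) + 4*log(2)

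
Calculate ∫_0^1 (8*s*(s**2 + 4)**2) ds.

244/3

Let u = s**2 + 4, so du = 2*s ds. When s = 0, u = 4; when s = 1, u = 5.
The integral becomes 4·∫ u**2 du from 4 to 5, with antiderivative 4*u**3/3.
Back in s: F(s) = 4*(s**2 + 4)**3/3.
Then F(1) - F(0) = (500/3) - (256/3) = 244/3.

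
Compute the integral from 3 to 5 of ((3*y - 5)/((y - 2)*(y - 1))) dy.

Factor the denominator: y**2 - 3*y + 2 = (y - 1)(y - 2).
Partial fractions: (3*y - 5)/((y - 2)*(y - 1)) = 2/(y - 1) + 1/(y - 2).
An antiderivative is F(y) = log(y - 2) + 2*log(y - 1).
Then F(5) - F(3) = (log(48)) - (log(4)) = log(12).

log(12)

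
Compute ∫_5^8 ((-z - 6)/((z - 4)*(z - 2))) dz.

-log(64)

Factor the denominator: z**2 - 6*z + 8 = (z - 2)(z - 4).
Partial fractions: (-z - 6)/((z - 4)*(z - 2)) = 4/(z - 2) - 5/(z - 4).
An antiderivative is F(z) = -5*log(z - 4) + 4*log(z - 2).
Then F(8) - F(5) = (log(81/64)) - (log(81)) = -log(64).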